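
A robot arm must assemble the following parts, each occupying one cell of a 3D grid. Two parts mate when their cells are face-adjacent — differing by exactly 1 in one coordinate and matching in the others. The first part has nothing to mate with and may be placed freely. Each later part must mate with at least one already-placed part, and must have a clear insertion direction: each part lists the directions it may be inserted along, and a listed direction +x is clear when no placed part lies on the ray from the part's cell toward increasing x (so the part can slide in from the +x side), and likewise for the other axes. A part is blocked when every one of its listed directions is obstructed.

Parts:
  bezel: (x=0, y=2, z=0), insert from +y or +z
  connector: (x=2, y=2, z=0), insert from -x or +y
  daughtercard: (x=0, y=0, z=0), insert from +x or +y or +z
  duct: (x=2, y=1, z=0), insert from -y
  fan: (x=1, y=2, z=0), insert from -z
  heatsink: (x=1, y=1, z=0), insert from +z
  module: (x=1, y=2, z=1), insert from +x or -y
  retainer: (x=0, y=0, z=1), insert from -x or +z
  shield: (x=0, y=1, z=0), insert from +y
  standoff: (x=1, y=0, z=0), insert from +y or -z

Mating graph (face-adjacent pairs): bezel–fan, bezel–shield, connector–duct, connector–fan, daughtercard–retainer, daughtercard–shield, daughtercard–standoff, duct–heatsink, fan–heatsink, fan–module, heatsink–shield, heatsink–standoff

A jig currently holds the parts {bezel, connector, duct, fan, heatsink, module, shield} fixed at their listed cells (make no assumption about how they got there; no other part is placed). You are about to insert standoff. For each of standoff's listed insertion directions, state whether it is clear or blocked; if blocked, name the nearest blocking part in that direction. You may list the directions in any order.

+y: blocked by heatsink; -z: clear

+y: nearest on ray is heatsink@(1, 1, 0) ⇒ blocked
-z: ray from standoff(1, 0, 0) has no placed part ⇒ clear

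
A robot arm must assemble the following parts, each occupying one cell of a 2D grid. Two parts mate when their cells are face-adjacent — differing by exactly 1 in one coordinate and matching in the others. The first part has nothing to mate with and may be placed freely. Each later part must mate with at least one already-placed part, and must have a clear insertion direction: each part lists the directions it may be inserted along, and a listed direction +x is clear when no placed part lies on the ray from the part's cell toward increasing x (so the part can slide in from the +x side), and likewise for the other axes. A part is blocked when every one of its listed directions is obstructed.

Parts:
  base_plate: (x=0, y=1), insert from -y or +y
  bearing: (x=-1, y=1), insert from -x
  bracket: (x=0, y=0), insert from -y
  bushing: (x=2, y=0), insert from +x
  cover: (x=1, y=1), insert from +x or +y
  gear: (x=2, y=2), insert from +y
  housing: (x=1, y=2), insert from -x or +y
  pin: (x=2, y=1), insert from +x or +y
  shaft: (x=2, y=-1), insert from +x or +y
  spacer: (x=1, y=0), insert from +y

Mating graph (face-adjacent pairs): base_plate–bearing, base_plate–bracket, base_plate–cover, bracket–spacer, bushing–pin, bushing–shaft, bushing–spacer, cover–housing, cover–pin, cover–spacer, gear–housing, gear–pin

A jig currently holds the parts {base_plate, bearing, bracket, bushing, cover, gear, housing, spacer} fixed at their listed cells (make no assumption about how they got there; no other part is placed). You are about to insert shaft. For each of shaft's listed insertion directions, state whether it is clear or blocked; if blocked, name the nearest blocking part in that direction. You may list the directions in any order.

+x: clear; +y: blocked by bushing

+x: ray from shaft(2, -1) has no placed part ⇒ clear
+y: nearest on ray is bushing@(2, 0) ⇒ blocked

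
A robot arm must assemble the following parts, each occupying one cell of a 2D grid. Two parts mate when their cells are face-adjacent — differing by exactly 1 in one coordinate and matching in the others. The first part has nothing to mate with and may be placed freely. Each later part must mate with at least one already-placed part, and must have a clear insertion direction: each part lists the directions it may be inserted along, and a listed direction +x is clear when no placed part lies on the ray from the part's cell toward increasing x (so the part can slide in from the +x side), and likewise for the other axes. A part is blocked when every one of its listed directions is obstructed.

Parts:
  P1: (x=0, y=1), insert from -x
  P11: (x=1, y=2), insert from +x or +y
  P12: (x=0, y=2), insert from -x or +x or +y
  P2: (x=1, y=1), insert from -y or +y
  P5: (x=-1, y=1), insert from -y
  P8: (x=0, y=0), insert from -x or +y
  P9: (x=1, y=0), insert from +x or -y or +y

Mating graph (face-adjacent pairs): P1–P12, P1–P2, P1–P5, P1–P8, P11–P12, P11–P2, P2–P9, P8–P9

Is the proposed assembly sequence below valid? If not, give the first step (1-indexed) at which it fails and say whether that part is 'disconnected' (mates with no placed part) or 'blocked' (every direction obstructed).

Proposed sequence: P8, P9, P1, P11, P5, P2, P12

1. P8@(0, 0) [-x clear] — {P8}
2. P9@(1, 0) [+x clear] — {P8, P9}
3. P1@(0, 1) [-x clear] — {P1, P8, P9}
4. P11@(1, 2) — no placed neighbour ⇒ disconnected

Invalid at step 4 (disconnected)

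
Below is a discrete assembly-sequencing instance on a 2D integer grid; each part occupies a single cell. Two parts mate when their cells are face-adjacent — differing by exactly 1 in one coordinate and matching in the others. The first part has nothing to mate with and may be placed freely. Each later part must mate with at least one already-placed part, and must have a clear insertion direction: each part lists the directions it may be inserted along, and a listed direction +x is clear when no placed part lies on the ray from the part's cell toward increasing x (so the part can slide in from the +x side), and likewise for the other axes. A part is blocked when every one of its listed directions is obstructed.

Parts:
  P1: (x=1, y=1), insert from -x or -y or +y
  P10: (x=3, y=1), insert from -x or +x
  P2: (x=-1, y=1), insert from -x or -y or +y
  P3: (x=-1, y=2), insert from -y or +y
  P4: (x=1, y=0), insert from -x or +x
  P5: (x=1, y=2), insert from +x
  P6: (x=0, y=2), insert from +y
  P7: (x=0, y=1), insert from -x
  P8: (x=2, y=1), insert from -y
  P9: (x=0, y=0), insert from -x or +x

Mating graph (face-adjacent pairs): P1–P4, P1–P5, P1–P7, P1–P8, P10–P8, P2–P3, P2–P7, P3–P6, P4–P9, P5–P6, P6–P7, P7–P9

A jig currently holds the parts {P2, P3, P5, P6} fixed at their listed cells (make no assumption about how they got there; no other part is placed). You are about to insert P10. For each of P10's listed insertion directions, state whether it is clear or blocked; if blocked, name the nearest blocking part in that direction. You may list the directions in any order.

+x: clear; -x: blocked by P2

-x: nearest on ray is P2@(-1, 1) ⇒ blocked
+x: ray from P10(3, 1) has no placed part ⇒ clear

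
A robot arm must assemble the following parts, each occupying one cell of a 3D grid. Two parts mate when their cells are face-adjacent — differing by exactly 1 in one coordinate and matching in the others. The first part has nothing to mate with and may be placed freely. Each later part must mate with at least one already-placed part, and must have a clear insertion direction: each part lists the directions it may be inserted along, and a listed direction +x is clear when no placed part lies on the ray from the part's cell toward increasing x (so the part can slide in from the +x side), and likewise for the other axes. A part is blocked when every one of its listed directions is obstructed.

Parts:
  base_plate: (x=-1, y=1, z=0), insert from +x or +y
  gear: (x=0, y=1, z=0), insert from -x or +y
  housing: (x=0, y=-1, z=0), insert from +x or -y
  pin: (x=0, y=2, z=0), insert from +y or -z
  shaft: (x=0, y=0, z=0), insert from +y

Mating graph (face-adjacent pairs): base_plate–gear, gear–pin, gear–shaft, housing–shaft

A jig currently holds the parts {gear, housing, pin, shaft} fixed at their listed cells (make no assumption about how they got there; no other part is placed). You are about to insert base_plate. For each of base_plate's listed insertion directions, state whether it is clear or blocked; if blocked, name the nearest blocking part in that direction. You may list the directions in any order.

+x: nearest on ray is gear@(0, 1, 0) ⇒ blocked
+y: ray from base_plate(-1, 1, 0) has no placed part ⇒ clear

+x: blocked by gear; +y: clear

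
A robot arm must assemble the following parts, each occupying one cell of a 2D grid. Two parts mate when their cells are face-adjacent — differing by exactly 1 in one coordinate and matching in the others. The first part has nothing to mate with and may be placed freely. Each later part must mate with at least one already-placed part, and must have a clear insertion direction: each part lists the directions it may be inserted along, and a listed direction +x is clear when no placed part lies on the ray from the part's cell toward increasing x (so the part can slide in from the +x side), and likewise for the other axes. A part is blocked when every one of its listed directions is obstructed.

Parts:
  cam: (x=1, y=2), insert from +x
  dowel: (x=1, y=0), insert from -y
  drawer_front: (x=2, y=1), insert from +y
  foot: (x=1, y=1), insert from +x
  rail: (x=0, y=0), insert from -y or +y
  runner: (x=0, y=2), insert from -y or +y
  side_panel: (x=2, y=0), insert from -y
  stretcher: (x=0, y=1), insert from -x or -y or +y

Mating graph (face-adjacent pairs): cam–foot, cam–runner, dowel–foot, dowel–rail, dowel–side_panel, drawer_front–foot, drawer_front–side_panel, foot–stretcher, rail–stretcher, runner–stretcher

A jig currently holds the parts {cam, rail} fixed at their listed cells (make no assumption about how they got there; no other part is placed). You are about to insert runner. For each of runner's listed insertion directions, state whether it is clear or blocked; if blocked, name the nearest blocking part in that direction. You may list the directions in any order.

-y: nearest on ray is rail@(0, 0) ⇒ blocked
+y: ray from runner(0, 2) has no placed part ⇒ clear

+y: clear; -y: blocked by rail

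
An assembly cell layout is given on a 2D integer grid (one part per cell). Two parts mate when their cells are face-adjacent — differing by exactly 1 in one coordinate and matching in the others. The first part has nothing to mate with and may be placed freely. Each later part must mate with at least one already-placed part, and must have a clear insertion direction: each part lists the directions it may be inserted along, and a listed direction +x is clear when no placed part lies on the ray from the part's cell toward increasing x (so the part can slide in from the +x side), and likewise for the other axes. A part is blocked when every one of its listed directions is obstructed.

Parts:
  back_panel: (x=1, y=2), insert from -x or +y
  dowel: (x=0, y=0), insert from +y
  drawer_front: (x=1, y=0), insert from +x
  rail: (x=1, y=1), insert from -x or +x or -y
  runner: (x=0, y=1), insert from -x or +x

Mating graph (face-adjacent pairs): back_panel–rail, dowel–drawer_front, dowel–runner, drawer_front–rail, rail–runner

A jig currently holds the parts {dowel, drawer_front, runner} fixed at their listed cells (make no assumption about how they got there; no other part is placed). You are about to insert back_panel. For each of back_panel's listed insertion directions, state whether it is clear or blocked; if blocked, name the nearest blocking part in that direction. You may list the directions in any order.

+y: clear; -x: clear

-x: ray from back_panel(1, 2) has no placed part ⇒ clear
+y: ray from back_panel(1, 2) has no placed part ⇒ clear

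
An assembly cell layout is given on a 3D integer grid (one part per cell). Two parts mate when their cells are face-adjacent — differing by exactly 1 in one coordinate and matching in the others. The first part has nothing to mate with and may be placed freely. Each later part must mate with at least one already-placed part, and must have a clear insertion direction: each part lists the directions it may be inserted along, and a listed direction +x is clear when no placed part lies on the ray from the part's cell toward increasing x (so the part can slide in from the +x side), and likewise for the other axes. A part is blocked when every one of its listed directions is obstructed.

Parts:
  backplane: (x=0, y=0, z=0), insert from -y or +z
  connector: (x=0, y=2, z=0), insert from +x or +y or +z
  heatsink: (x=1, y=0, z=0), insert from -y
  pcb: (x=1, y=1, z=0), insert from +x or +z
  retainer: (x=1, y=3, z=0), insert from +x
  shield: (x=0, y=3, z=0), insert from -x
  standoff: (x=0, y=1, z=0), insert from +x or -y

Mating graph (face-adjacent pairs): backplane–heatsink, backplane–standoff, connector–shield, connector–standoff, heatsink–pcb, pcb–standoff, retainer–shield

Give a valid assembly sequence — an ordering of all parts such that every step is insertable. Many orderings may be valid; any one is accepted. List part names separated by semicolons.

1. retainer@(1, 3, 0) [+x clear] — {retainer}
2. shield@(0, 3, 0) [-x clear] — {retainer, shield}
3. connector@(0, 2, 0) [+x clear] — {connector, retainer, shield}
4. standoff@(0, 1, 0) [+x clear] — {connector, retainer, shield, standoff}
5. backplane@(0, 0, 0) [-y clear] — {backplane, connector, retainer, shield, standoff}
6. pcb@(1, 1, 0) [+x clear] — {backplane, connector, pcb, retainer, shield, standoff}
7. heatsink@(1, 0, 0) [-y clear] — {backplane, connector, heatsink, pcb, retainer, shield, standoff}

retainer; shield; connector; standoff; backplane; pcb; heatsink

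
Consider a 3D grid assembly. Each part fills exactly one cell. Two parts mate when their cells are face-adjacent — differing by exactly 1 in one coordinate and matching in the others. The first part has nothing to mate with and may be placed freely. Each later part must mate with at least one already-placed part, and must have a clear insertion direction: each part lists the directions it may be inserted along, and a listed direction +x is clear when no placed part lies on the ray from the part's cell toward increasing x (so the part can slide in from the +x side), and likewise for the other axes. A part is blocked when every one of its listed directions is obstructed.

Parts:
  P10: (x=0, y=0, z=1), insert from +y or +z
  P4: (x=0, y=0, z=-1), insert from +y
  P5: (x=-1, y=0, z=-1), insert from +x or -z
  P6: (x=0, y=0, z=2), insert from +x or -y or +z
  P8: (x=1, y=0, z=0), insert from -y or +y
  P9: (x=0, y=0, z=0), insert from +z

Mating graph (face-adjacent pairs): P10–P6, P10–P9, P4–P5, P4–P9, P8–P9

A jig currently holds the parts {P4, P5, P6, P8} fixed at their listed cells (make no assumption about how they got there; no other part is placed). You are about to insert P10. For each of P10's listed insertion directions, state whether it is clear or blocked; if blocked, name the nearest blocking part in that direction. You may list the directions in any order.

+y: ray from P10(0, 0, 1) has no placed part ⇒ clear
+z: nearest on ray is P6@(0, 0, 2) ⇒ blocked

+y: clear; +z: blocked by P6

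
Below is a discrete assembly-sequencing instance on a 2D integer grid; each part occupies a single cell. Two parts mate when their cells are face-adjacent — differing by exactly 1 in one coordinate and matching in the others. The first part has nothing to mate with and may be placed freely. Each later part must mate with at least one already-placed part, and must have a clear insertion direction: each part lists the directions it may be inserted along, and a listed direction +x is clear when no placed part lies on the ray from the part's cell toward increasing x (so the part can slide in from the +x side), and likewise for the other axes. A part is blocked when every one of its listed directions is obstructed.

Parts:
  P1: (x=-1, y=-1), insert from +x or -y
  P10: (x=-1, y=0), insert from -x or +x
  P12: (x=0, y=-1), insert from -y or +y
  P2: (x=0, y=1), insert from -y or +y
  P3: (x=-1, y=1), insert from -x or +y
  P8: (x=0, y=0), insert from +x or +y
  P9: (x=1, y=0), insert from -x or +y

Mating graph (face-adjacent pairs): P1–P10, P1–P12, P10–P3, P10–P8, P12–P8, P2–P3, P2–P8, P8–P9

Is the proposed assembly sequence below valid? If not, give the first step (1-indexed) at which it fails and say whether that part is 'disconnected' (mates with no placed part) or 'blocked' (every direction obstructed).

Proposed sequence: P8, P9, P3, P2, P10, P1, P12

Invalid at step 3 (disconnected)

1. P8@(0, 0) [+x clear] — {P8}
2. P9@(1, 0) [+y clear] — {P8, P9}
3. P3@(-1, 1) — no placed neighbour ⇒ disconnected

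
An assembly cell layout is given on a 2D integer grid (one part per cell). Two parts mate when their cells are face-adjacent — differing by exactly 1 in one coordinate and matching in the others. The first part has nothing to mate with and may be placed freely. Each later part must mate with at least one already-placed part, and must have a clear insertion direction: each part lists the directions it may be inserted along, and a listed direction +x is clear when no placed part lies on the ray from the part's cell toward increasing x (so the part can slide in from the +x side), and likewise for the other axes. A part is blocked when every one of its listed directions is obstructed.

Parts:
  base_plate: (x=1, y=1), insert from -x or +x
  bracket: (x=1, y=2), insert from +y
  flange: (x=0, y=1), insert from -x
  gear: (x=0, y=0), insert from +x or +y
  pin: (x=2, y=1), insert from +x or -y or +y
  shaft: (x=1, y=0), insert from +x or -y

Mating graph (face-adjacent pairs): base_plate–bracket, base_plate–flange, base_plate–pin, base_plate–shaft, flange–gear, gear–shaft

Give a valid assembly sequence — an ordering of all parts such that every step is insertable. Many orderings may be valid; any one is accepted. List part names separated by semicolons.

pin; base_plate; bracket; flange; gear; shaft

1. pin@(2, 1) [+x clear] — {pin}
2. base_plate@(1, 1) [-x clear] — {base_plate, pin}
3. bracket@(1, 2) [+y clear] — {base_plate, bracket, pin}
4. flange@(0, 1) [-x clear] — {base_plate, bracket, flange, pin}
5. gear@(0, 0) [+x clear] — {base_plate, bracket, flange, gear, pin}
6. shaft@(1, 0) [+x clear] — {base_plate, bracket, flange, gear, pin, shaft}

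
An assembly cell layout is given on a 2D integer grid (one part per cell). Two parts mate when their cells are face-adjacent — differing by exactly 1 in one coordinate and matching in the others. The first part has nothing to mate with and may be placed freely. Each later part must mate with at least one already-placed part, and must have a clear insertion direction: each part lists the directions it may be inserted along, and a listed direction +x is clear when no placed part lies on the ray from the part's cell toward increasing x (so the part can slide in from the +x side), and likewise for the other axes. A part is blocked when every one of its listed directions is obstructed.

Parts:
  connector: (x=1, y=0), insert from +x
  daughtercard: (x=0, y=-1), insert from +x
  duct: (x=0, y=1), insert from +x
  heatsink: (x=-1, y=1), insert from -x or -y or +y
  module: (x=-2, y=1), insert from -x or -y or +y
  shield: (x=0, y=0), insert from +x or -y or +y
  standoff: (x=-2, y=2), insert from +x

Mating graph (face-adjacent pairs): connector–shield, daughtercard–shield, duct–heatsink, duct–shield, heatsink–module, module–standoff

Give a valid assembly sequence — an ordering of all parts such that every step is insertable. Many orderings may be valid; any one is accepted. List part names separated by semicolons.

heatsink; duct; shield; module; standoff; connector; daughtercard

1. heatsink@(-1, 1) [-x clear] — {heatsink}
2. duct@(0, 1) [+x clear] — {duct, heatsink}
3. shield@(0, 0) [+x clear] — {duct, heatsink, shield}
4. module@(-2, 1) [-x clear] — {duct, heatsink, module, shield}
5. standoff@(-2, 2) [+x clear] — {duct, heatsink, module, shield, standoff}
6. connector@(1, 0) [+x clear] — {connector, duct, heatsink, module, shield, standoff}
7. daughtercard@(0, -1) [+x clear] — {connector, daughtercard, duct, heatsink, module, shield, standoff}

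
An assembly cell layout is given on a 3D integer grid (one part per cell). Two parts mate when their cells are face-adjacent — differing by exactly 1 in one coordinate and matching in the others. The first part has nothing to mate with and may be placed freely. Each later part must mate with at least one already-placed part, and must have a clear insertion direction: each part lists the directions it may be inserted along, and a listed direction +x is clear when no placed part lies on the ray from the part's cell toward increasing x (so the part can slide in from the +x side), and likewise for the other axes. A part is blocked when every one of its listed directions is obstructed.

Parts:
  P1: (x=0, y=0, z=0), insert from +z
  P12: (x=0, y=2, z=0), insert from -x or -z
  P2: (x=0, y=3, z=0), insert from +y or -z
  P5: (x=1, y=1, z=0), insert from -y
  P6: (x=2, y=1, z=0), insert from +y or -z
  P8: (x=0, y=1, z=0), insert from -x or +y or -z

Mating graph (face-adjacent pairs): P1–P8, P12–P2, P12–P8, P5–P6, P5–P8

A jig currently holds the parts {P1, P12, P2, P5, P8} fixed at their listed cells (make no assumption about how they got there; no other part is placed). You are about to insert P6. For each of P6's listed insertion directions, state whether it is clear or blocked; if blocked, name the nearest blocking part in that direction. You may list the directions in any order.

+y: clear; -z: clear

+y: ray from P6(2, 1, 0) has no placed part ⇒ clear
-z: ray from P6(2, 1, 0) has no placed part ⇒ clear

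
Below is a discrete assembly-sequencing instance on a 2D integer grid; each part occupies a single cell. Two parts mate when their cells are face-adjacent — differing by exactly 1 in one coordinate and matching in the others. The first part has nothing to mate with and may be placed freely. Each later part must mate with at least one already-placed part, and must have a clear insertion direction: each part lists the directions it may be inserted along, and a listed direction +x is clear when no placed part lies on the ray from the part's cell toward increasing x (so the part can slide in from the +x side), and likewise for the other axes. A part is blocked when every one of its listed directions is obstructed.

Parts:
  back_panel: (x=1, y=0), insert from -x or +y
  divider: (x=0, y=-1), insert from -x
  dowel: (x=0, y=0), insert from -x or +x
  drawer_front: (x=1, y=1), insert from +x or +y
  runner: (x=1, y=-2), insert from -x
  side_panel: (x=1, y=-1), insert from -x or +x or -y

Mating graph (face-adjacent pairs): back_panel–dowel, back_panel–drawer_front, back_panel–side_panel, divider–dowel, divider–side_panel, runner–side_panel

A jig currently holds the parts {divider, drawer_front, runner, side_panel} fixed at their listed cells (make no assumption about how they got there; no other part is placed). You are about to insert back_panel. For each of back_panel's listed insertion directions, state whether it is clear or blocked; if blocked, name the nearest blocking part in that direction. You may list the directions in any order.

-x: ray from back_panel(1, 0) has no placed part ⇒ clear
+y: nearest on ray is drawer_front@(1, 1) ⇒ blocked

+y: blocked by drawer_front; -x: clear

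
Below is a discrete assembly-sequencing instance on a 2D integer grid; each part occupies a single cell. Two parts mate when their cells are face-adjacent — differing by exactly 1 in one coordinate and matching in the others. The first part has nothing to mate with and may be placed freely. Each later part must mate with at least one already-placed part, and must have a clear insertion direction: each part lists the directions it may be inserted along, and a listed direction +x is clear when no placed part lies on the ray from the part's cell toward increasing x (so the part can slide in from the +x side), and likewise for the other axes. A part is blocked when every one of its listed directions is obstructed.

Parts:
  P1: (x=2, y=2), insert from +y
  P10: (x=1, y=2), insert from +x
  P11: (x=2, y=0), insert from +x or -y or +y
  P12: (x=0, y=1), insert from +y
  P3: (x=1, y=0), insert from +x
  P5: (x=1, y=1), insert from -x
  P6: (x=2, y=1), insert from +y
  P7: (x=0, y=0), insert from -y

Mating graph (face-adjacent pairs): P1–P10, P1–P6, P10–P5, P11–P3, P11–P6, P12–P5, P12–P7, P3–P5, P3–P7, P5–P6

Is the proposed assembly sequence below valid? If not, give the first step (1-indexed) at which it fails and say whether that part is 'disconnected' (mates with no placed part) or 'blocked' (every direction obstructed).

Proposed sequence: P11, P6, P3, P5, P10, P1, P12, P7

1. P11@(2, 0) [+x clear] — {P11}
2. P6@(2, 1) [+y clear] — {P11, P6}
3. P3@(1, 0) — +x all obstructed ⇒ blocked

Invalid at step 3 (blocked)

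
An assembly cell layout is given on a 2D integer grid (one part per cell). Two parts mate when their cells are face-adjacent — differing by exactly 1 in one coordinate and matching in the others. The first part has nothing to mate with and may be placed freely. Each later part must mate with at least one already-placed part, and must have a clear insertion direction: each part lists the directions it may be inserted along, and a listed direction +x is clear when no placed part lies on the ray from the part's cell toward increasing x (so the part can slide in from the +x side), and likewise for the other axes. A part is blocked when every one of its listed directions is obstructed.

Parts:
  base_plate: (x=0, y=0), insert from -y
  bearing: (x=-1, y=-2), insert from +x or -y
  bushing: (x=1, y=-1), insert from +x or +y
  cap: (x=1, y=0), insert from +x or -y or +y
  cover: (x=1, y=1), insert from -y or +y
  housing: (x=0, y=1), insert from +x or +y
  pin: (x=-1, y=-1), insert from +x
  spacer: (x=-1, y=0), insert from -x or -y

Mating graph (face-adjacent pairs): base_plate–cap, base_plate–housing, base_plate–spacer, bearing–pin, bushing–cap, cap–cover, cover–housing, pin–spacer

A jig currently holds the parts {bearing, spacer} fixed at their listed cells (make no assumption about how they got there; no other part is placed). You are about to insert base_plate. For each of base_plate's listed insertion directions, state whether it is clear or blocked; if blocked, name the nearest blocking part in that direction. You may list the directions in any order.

-y: ray from base_plate(0, 0) has no placed part ⇒ clear

-y: clear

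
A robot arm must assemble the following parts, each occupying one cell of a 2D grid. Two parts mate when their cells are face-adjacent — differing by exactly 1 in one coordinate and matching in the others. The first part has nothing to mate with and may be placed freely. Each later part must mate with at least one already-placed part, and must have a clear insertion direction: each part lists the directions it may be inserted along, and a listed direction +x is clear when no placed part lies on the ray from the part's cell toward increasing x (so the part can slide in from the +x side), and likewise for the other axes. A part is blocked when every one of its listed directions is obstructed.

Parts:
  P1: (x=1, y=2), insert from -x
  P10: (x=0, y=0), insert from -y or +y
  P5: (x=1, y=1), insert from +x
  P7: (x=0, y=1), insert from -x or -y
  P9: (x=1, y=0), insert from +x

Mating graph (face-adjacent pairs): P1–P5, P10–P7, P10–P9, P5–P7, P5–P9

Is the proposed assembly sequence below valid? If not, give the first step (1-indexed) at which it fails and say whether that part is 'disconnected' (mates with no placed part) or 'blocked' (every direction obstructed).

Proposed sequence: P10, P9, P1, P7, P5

Invalid at step 3 (disconnected)

1. P10@(0, 0) [-y clear] — {P10}
2. P9@(1, 0) [+x clear] — {P10, P9}
3. P1@(1, 2) — no placed neighbour ⇒ disconnected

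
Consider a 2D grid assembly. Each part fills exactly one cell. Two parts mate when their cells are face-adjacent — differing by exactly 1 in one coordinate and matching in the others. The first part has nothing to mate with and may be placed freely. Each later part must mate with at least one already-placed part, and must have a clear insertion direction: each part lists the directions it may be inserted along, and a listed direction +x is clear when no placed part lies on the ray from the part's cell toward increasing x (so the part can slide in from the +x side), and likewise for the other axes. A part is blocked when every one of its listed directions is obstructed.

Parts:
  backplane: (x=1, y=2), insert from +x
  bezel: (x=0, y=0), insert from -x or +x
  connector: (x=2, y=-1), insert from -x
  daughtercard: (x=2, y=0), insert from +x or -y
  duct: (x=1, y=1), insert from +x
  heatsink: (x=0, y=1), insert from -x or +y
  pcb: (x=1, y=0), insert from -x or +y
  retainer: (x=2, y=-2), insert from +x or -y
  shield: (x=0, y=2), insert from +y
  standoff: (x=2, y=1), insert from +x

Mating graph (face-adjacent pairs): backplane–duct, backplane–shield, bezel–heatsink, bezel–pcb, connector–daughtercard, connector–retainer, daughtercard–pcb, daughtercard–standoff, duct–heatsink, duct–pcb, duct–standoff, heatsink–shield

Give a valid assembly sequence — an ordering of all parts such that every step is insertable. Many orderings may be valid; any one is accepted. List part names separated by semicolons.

1. heatsink@(0, 1) [-x clear] — {heatsink}
2. duct@(1, 1) [+x clear] — {duct, heatsink}
3. shield@(0, 2) [+y clear] — {duct, heatsink, shield}
4. pcb@(1, 0) [-x clear] — {duct, heatsink, pcb, shield}
5. standoff@(2, 1) [+x clear] — {duct, heatsink, pcb, shield, standoff}
6. backplane@(1, 2) [+x clear] — {backplane, duct, heatsink, pcb, shield, standoff}
7. bezel@(0, 0) [-x clear] — {backplane, bezel, duct, heatsink, pcb, shield, standoff}
8. daughtercard@(2, 0) [+x clear] — {backplane, bezel, daughtercard, duct, heatsink, pcb, shield, standoff}
9. connector@(2, -1) [-x clear] — {backplane, bezel, connector, daughtercard, duct, heatsink, pcb, shield, standoff}
10. retainer@(2, -2) [+x clear] — {backplane, bezel, connector, daughtercard, duct, heatsink, pcb, retainer, shield, standoff}

heatsink; duct; shield; pcb; standoff; backplane; bezel; daughtercard; connector; retainer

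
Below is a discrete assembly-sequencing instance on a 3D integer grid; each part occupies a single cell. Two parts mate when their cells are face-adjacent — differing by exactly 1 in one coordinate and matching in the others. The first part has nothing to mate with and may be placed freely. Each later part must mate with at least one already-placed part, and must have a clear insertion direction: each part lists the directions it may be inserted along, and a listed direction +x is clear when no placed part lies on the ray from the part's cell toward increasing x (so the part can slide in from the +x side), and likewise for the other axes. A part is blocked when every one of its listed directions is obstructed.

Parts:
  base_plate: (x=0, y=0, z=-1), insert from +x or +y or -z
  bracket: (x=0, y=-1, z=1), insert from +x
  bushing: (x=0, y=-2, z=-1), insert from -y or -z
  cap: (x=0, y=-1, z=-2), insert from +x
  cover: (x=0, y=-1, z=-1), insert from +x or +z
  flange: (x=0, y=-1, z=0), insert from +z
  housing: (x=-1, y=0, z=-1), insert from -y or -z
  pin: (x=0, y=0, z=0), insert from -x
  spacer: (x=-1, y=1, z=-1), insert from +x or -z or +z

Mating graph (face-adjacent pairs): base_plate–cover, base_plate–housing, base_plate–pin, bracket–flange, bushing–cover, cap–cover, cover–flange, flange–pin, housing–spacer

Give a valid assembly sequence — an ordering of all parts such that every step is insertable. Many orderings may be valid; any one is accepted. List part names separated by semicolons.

spacer; housing; base_plate; cover; flange; cap; bushing; bracket; pin

1. spacer@(-1, 1, -1) [+x clear] — {spacer}
2. housing@(-1, 0, -1) [-y clear] — {housing, spacer}
3. base_plate@(0, 0, -1) [+x clear] — {base_plate, housing, spacer}
4. cover@(0, -1, -1) [+x clear] — {base_plate, cover, housing, spacer}
5. flange@(0, -1, 0) [+z clear] — {base_plate, cover, flange, housing, spacer}
6. cap@(0, -1, -2) [+x clear] — {base_plate, cap, cover, flange, housing, spacer}
7. bushing@(0, -2, -1) [-y clear] — {base_plate, bushing, cap, cover, flange, housing, spacer}
8. bracket@(0, -1, 1) [+x clear] — {base_plate, bracket, bushing, cap, cover, flange, housing, spacer}
9. pin@(0, 0, 0) [-x clear] — {base_plate, bracket, bushing, cap, cover, flange, housing, pin, spacer}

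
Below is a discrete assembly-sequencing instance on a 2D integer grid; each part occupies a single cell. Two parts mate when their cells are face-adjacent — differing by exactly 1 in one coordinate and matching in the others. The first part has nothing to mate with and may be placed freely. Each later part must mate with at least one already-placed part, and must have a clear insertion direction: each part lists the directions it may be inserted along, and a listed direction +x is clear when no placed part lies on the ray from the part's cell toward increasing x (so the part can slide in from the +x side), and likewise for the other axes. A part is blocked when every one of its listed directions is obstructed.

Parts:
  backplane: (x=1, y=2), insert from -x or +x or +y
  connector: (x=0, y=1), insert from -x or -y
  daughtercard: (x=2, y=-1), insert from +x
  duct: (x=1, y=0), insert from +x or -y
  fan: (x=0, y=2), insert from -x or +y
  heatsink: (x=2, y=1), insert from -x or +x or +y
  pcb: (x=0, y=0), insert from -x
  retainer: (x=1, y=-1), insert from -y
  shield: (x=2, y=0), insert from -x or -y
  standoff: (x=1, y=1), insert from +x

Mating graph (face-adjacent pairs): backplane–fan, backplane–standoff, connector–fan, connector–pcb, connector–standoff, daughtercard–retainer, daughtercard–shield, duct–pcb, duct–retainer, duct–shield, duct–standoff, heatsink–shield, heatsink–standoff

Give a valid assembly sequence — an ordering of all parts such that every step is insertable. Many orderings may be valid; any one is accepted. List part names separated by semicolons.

1. connector@(0, 1) [-x clear] — {connector}
2. fan@(0, 2) [-x clear] — {connector, fan}
3. standoff@(1, 1) [+x clear] — {connector, fan, standoff}
4. duct@(1, 0) [+x clear] — {connector, duct, fan, standoff}
5. heatsink@(2, 1) [+x clear] — {connector, duct, fan, heatsink, standoff}
6. retainer@(1, -1) [-y clear] — {connector, duct, fan, heatsink, retainer, standoff}
7. shield@(2, 0) [-y clear] — {connector, duct, fan, heatsink, retainer, shield, standoff}
8. daughtercard@(2, -1) [+x clear] — {connector, daughtercard, duct, fan, heatsink, retainer, shield, standoff}
9. pcb@(0, 0) [-x clear] — {connector, daughtercard, duct, fan, heatsink, pcb, retainer, shield, standoff}
10. backplane@(1, 2) [+x clear] — {backplane, connector, daughtercard, duct, fan, heatsink, pcb, retainer, shield, standoff}

connector; fan; standoff; duct; heatsink; retainer; shield; daughtercard; pcb; backplane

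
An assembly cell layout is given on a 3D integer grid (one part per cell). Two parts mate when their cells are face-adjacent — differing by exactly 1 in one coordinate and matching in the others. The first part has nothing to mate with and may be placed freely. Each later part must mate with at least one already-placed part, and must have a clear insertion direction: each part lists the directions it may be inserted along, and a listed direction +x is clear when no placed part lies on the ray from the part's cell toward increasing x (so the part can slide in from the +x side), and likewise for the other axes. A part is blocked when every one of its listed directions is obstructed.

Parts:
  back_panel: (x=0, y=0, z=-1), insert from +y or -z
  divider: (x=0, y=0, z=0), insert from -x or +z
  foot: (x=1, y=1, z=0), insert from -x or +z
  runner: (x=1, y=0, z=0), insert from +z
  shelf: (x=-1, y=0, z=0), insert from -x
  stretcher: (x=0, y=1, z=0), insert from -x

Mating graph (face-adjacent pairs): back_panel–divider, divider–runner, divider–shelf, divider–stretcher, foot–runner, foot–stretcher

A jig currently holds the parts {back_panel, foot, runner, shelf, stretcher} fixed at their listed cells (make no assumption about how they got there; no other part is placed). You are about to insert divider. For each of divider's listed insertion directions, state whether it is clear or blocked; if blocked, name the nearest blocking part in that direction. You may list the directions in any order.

-x: nearest on ray is shelf@(-1, 0, 0) ⇒ blocked
+z: ray from divider(0, 0, 0) has no placed part ⇒ clear

+z: clear; -x: blocked by shelf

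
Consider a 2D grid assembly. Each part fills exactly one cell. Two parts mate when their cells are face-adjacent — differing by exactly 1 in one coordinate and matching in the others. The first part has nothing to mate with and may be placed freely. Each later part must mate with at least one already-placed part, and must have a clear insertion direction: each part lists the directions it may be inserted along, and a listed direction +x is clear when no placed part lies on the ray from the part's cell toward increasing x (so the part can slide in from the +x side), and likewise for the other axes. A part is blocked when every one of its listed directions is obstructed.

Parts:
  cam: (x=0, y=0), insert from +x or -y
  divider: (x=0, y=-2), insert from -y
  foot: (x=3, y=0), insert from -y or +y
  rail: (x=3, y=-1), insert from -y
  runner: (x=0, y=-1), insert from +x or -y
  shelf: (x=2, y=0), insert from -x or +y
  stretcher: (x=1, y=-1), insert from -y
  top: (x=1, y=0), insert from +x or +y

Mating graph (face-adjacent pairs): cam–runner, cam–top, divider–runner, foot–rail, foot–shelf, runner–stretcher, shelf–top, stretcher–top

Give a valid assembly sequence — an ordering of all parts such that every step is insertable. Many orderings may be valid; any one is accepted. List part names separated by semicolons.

1. cam@(0, 0) [+x clear] — {cam}
2. top@(1, 0) [+x clear] — {cam, top}
3. stretcher@(1, -1) [-y clear] — {cam, stretcher, top}
4. shelf@(2, 0) [+y clear] — {cam, shelf, stretcher, top}
5. runner@(0, -1) [-y clear] — {cam, runner, shelf, stretcher, top}
6. divider@(0, -2) [-y clear] — {cam, divider, runner, shelf, stretcher, top}
7. foot@(3, 0) [-y clear] — {cam, divider, foot, runner, shelf, stretcher, top}
8. rail@(3, -1) [-y clear] — {cam, divider, foot, rail, runner, shelf, stretcher, top}

cam; top; stretcher; shelf; runner; divider; foot; rail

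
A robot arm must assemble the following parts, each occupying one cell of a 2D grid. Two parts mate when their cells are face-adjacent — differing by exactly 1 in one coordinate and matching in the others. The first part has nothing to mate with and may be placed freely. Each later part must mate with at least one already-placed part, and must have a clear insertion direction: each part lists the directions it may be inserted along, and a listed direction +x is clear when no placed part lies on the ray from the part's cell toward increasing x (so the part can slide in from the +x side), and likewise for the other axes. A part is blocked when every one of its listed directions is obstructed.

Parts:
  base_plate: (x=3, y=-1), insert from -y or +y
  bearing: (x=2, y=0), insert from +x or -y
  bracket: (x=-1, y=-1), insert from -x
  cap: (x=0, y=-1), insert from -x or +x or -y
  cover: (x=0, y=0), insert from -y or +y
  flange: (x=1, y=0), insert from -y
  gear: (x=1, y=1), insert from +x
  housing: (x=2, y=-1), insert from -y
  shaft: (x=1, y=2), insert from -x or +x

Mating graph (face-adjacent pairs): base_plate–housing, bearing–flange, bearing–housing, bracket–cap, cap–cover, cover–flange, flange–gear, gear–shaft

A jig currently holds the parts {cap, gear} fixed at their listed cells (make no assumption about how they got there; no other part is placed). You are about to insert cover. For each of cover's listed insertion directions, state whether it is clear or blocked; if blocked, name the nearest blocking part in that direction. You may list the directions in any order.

+y: clear; -y: blocked by cap

-y: nearest on ray is cap@(0, -1) ⇒ blocked
+y: ray from cover(0, 0) has no placed part ⇒ clear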